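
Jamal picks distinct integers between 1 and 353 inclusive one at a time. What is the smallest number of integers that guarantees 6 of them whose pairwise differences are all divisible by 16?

Integers whose pairwise differences are multiples of 16 are exactly those sharing a remainder mod 16. By the pigeonhole principle, the 16 residue classes mod 16 are the pigeonholes.
With 80 integers one could put 5 in each residue class and have no class reach 6.
The 81st integer pushes some class to 6, so 16·5 + 1 = 81.

81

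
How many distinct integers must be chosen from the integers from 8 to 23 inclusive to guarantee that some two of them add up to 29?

10

Group the elements by complementary pair {x, 29−x}: {8,21}, {9,20}, {10,19}, …, giving 7 two-element pairs and 2 integers whose partner 29−x falls outside [8,23].
By pigeonhole, treating each of those 9 groups as a pigeonhole, one can pick one integer per group — 9 integers — with no two summing to 29.
The 10th integer lands in an occupied pair, forcing a sum of 29.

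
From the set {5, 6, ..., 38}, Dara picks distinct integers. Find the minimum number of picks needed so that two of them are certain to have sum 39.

20

Two chosen integers sum to 39 exactly when both halves of some pair {x, 39−x} with 5 ≤ x ≤ 39−x ≤ 34 are chosen — 15 such pairs.
The remaining 4 elements (those with no distinct partner in range) can never complete a 39-sum, so the worst case takes all of them and one from each pair: 4 + 15 = 19.
Pigeonhole: the 20th integer has to be the second member of some pair, so 19 + 1 = 20.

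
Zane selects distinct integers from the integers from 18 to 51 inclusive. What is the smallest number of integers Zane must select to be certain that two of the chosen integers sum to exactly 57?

A set avoiding the sum 57 can contain at most one of each pair {x, 57−x}, plus the 12 elements whose complement lies outside the range.
The integers 29, …, 51 (23 of them) are such a set: any two sum to at least 29+30 = 59 > 57.
By the pigeonhole principle, any 24th integer completes one of the 11 pairs, so 24 choices force a sum of 57.

24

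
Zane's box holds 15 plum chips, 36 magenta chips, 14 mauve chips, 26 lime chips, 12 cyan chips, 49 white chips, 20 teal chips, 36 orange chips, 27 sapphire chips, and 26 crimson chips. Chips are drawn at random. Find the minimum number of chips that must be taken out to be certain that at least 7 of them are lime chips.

In the worst case for collecting lime chips, every non-lime chip comes out first.
There are 15 + 36 + 14 + 12 + 49 + 20 + 36 + 27 + 26 = 235 non-lime chips altogether.
After those, each further chip must be lime, so 235 + 7 = 242 draws guarantee 7 lime chips.

242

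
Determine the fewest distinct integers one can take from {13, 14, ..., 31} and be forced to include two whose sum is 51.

14

Group the elements by complementary pair {x, 51−x}: {20,31}, {21,30}, {22,29}, …, giving 6 two-element pairs and 7 integers whose partner 51−x falls outside [13,31].
Treating each of those 13 groups as a pigeonhole, one can pick one integer per group — 13 integers — with no two summing to 51.
The 14th integer lands in an occupied pair, forcing a sum of 51.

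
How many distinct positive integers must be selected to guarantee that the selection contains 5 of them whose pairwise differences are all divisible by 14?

57

Integers whose pairwise differences are multiples of 14 are exactly those sharing a remainder mod 14. By the pigeonhole principle, the 14 residue classes mod 14 are the pigeonholes.
With 56 integers one could put 4 in each residue class and have no class reach 5.
The 57th integer pushes some class to 5, so 14·4 + 1 = 57.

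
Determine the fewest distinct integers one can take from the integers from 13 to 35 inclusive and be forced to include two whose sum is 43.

15

Two chosen integers sum to 43 exactly when both halves of some pair {x, 43−x} with 13 ≤ x ≤ 43−x ≤ 30 are chosen — 9 such pairs.
The remaining 5 elements (those with no distinct partner in range) can never complete a 43-sum, so the worst case takes all of them and one from each pair: 5 + 9 = 14.
By pigeonhole, the 15th integer has to be the second member of some pair, so 14 + 1 = 15.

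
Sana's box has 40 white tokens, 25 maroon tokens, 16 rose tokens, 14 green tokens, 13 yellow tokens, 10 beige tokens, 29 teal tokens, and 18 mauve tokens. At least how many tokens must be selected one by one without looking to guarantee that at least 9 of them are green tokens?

In the worst case for collecting green tokens, every non-green token comes out first.
There are 40 + 25 + 16 + 13 + 10 + 29 + 18 = 151 non-green tokens altogether.
After those, each further token must be green, so 151 + 9 = 160 draws guarantee 9 green tokens.

160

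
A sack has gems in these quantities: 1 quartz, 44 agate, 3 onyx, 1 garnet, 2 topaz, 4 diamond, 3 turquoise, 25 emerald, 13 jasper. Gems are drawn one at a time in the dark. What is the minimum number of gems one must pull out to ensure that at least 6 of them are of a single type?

Pigeonhole: the 9 types are the holes; the gems drawn are the pigeons.
To avoid 6 of any one type, the worst case takes at most 5 of each type, or every gem of a type that has fewer than 5.
That gives 1 + 5 + 3 + 1 + 2 + 4 + 3 + 5 + 5 = 29 gems with no type reaching 6.
The next gem forces some type to 6, so 29 + 1 = 30.

30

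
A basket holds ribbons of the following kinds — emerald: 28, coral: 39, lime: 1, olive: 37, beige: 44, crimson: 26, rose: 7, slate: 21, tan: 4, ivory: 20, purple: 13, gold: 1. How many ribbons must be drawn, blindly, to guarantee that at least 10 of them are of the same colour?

An adversary could hand out at most 9 ribbons per colour (4 colours run out sooner): 9 + 9 + 1 + 9 + 9 + 9 + 7 + 9 + 4 + 9 + 9 + 1 = 85 ribbons and still no colour has 10.
One more ribbon lands in a colour already at 9, so 86 draws are enough and 85 are not.

86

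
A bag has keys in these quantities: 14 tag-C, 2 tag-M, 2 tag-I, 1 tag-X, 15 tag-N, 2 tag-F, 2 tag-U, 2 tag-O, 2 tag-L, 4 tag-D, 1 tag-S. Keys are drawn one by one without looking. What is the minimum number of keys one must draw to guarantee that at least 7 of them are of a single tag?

31

An adversary could hand out at most 6 keys per tag (9 tags run out sooner): 6 + 2 + 2 + 1 + 6 + 2 + 2 + 2 + 2 + 4 + 1 = 30 keys and still no tag has 7.
One more key lands in a tag already at 6, so 31 draws are enough and 30 are not.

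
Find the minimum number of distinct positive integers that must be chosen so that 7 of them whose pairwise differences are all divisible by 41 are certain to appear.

Integers whose pairwise differences are multiples of 41 are exactly those sharing a remainder mod 41. Pigeonhole: the 41 residue classes mod 41 are the pigeonholes.
With 246 integers one could put 6 in each residue class and have no class reach 7.
The 247th integer pushes some class to 7, so 41·6 + 1 = 247.

247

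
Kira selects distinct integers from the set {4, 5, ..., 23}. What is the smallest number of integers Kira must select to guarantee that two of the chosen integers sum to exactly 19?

15

Group the elements by complementary pair {x, 19−x}: {4,15}, {5,14}, {6,13}, …, giving 6 two-element pairs and 8 integers whose partner 19−x falls outside [4,23].
Treating each of those 14 groups as a pigeonhole, one can pick one integer per group — 14 integers — with no two summing to 19.
The 15th integer lands in an occupied pair, forcing a sum of 19.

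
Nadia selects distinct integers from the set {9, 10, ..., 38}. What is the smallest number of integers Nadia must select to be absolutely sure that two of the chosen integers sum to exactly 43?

A set avoiding the sum 43 can contain at most one of each pair {x, 43−x}, plus the 4 elements whose complement lies outside the range.
The integers 22, …, 38 (17 of them) are such a set: any two sum to at least 22+23 = 45 > 43.
Any 18th integer completes one of the 13 pairs, so 18 choices force a sum of 43.

18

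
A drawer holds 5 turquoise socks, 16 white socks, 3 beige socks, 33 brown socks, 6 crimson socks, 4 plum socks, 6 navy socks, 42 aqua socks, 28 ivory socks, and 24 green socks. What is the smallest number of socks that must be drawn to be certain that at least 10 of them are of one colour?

An adversary could hand out at most 9 socks per colour (5 colours run out sooner): 5 + 9 + 3 + 9 + 6 + 4 + 6 + 9 + 9 + 9 = 69 socks and still no colour has 10.
One more sock lands in a colour already at 9, so 70 draws are enough and 69 are not.

70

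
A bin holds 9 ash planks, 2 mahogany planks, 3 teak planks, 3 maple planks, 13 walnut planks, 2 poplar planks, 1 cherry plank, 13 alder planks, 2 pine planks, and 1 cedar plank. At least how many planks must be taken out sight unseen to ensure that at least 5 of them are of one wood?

27

By the pigeonhole principle, put each drawn plank into a box by wood. The largest draw with every box below 5 takes min(count, 4) from each wood; woods with fewer than 4 contribute all they have.
Σ min(cᵢ, 4) = 4 + 2 + 3 + 3 + 4 + 2 + 1 + 4 + 2 + 1 = 26.
Draw number 26 + 1 = 27 must push one box to 5.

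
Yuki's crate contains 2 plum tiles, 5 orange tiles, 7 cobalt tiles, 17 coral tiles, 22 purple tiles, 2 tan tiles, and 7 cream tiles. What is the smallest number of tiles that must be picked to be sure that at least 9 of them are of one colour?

The 7 colours are the holes; the tiles drawn are the pigeons.
To avoid 9 of any one colour, the worst case takes at most 8 of each colour, or every tile of a colour that has fewer than 8.
That gives 2 + 5 + 7 + 8 + 8 + 2 + 7 = 39 tiles with no colour reaching 9.
The next tile forces some colour to 9, so 39 + 1 = 40.

40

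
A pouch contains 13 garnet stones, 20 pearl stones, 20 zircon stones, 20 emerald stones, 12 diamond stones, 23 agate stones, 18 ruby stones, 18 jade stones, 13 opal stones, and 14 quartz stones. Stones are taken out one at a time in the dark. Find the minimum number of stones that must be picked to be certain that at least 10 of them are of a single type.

91

Put each drawn stone into a box by type. The largest draw with every box below 10 takes min(count, 9) from each type.
Σ min(cᵢ, 9) = 9 + 9 + 9 + 9 + 9 + 9 + 9 + 9 + 9 + 9 = 90.
Draw number 90 + 1 = 91 must push one box to 10.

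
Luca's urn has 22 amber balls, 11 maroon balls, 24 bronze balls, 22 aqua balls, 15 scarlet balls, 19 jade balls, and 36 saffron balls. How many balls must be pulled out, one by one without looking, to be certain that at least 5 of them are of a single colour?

29

Pigeonhole: put each drawn ball into a box by colour. The largest draw with every box below 5 takes min(count, 4) from each colour.
Σ min(cᵢ, 4) = 4 + 4 + 4 + 4 + 4 + 4 + 4 = 28.
Draw number 28 + 1 = 29 must push one box to 5.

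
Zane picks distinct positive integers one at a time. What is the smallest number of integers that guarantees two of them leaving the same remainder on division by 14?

15

By the pigeonhole principle, the 14 residue classes mod 14 are the pigeonholes.
With 14 integers one could put 1 in each residue class and have no class reach 2.
The 15th integer pushes some class to 2, so 14·1 + 1 = 15.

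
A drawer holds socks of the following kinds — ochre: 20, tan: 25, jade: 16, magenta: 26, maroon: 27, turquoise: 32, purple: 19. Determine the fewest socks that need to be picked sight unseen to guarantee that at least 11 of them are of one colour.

71

An adversary could hand out at most 10 socks per colour: 10 + 10 + 10 + 10 + 10 + 10 + 10 = 70 socks and still no colour has 11.
By pigeonhole, one more sock lands in a colour already at 10, so 71 draws are enough and 70 are not.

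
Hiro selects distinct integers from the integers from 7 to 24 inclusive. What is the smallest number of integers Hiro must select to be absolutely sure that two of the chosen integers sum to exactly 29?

11

Group the elements by complementary pair {x, 29−x}: {7,22}, {8,21}, {9,20}, …, giving 8 two-element pairs and 2 integers whose partner 29−x falls outside [7,24].
By pigeonhole, treating each of those 10 groups as a pigeonhole, one can pick one integer per group — 10 integers — with no two summing to 29.
The 11th integer lands in an occupied pair, forcing a sum of 29.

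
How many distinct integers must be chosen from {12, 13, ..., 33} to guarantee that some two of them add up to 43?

A set avoiding the sum 43 can contain at most one of each pair {x, 43−x}, plus the 2 elements whose complement lies outside the range.
The integers 22, …, 33 (12 of them) are such a set: any two sum to at least 22+23 = 45 > 43.
By the pigeonhole principle, any 13th integer completes one of the 10 pairs, so 13 choices force a sum of 43.

13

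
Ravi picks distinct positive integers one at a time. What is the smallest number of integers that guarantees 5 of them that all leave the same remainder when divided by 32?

By the pigeonhole principle, the 32 residue classes mod 32 are the pigeonholes.
With 128 integers one could put 4 in each residue class and have no class reach 5.
The 129th integer pushes some class to 5, so 32·4 + 1 = 129.

129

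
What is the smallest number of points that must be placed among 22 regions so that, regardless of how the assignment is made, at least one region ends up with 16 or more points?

331

With 330 points one could put exactly 15 in each of the 22 regions, and no region would reach 16.
One more point must land in a region that already has 15, giving it 16.
So 22 × 15 + 1 = 331 points are required.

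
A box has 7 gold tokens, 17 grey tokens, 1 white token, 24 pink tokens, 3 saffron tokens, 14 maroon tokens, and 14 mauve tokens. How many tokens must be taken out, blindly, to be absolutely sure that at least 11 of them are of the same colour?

52

Put each drawn token into a box by colour. The largest draw with every box below 11 takes min(count, 10) from each colour; colours with fewer than 10 contribute all they have.
Σ min(cᵢ, 10) = 7 + 10 + 1 + 10 + 3 + 10 + 10 = 51.
Draw number 51 + 1 = 52 must push one box to 11.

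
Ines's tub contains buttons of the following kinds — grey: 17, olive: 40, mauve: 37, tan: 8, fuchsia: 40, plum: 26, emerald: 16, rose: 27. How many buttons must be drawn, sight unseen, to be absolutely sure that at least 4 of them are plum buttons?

189

In the worst case for collecting plum buttons, every non-plum button comes out first.
There are 17 + 40 + 37 + 8 + 40 + 16 + 27 = 185 non-plum buttons altogether.
After those, each further button must be plum, so 185 + 4 = 189 draws guarantee 4 plum buttons.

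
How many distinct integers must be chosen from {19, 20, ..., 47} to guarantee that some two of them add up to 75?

20

A set avoiding the sum 75 can contain at most one of each pair {x, 75−x}, plus the 9 elements whose complement lies outside the range.
The integers 19, …, 37 (19 of them) are such a set: any two sum to at least 19+20 = 39 and at most 36+37 = 73 < 75.
Any 20th integer completes one of the 10 pairs, so 20 choices force a sum of 75.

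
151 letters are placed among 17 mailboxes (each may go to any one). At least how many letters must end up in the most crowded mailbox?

9

By pigeonhole, the 17 mailboxes are the holes and the 151 letters are the pigeons.
If every mailbox held at most 8 letters, the total would be at most 17 × 8 = 136, which is less than 151.
So some mailbox holds at least ⌈151/17⌉ = 9 letters.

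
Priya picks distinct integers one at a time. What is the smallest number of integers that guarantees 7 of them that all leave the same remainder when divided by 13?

The 13 residue classes mod 13 are the pigeonholes.
With 78 integers one could put 6 in each residue class and have no class reach 7.
The 79th integer pushes some class to 7, so 13·6 + 1 = 79.

79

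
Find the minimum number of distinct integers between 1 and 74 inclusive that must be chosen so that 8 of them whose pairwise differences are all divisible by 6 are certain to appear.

43

Integers whose pairwise differences are multiples of 6 are exactly those sharing a remainder mod 6. The 6 residue classes mod 6 are the pigeonholes.
With 42 integers one could put 7 in each residue class and have no class reach 8.
The 43rd integer pushes some class to 8, so 6·7 + 1 = 43.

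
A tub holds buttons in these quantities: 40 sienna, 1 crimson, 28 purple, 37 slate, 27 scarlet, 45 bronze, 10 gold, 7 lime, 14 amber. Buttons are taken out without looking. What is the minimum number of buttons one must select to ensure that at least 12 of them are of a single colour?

By pigeonhole, put each drawn button into a box by colour. The largest draw with every box below 12 takes min(count, 11) from each colour; colours with fewer than 11 contribute all they have.
Σ min(cᵢ, 11) = 11 + 1 + 11 + 11 + 11 + 11 + 10 + 7 + 11 = 84.
Draw number 84 + 1 = 85 must push one box to 12.

85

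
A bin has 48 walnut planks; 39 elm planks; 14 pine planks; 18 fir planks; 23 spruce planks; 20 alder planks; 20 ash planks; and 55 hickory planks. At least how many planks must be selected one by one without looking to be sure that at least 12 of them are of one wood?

89

Pigeonhole: put each drawn plank into a box by wood. The largest draw with every box below 12 takes min(count, 11) from each wood.
Σ min(cᵢ, 11) = 11 + 11 + 11 + 11 + 11 + 11 + 11 + 11 = 88.
Draw number 88 + 1 = 89 must push one box to 12.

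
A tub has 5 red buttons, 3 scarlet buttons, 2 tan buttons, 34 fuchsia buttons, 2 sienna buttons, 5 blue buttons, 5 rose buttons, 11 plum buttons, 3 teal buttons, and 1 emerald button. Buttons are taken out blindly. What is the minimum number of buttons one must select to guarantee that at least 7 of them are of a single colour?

39

By pigeonhole, put each drawn button into a box by colour. The largest draw with every box below 7 takes min(count, 6) from each colour; colours with fewer than 6 contribute all they have.
Σ min(cᵢ, 6) = 5 + 3 + 2 + 6 + 2 + 5 + 5 + 6 + 3 + 1 = 38.
Draw number 38 + 1 = 39 must push one box to 7.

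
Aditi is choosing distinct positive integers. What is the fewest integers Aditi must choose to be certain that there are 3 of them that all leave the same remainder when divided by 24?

The 24 residue classes mod 24 are the pigeonholes.
With 48 integers one could put 2 in each residue class and have no class reach 3.
The 49th integer pushes some class to 3, so 24·2 + 1 = 49.

49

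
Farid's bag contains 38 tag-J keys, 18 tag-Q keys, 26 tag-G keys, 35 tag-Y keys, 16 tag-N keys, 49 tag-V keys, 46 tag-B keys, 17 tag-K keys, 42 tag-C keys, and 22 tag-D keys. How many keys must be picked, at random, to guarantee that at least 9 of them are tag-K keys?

In the worst case for collecting tag-K keys, every non-tag-K key comes out first.
There are 38 + 18 + 26 + 35 + 16 + 49 + 46 + 42 + 22 = 292 non-tag-K keys altogether.
After those, each further key must be tag-K, so 292 + 9 = 301 draws guarantee 9 tag-K keys.

301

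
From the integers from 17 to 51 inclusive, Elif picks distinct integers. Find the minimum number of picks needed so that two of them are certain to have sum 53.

Group the elements by complementary pair {x, 53−x}: {17,36}, {18,35}, {19,34}, …, giving 10 two-element pairs and 15 integers whose partner 53−x falls outside [17,51].
By the pigeonhole principle, treating each of those 25 groups as a pigeonhole, one can pick one integer per group — 25 integers — with no two summing to 53.
The 26th integer lands in an occupied pair, forcing a sum of 53.

26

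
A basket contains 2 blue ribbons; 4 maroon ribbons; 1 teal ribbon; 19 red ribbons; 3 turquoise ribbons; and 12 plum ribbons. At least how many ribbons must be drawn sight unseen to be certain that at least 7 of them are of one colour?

23

The 6 colours are the holes; the ribbons drawn are the pigeons.
To avoid 7 of any one colour, the worst case takes at most 6 of each colour, or every ribbon of a colour that has fewer than 6.
That gives 2 + 4 + 1 + 6 + 3 + 6 = 22 ribbons with no colour reaching 7.
The next ribbon forces some colour to 7, so 22 + 1 = 23.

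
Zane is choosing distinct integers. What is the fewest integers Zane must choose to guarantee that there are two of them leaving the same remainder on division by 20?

21

The 20 residue classes mod 20 are the pigeonholes.
With 20 integers one could put 1 in each residue class and have no class reach 2.
The 21st integer pushes some class to 2, so 20·1 + 1 = 21.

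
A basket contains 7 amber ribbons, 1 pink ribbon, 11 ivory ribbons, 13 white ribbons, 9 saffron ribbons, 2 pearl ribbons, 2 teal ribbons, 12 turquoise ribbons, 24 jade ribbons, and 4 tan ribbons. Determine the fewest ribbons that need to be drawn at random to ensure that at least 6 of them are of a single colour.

An adversary could hand out at most 5 ribbons per colour (4 colours run out sooner): 5 + 1 + 5 + 5 + 5 + 2 + 2 + 5 + 5 + 4 = 39 ribbons and still no colour has 6.
By pigeonhole, one more ribbon lands in a colour already at 5, so 40 draws are enough and 39 are not.

40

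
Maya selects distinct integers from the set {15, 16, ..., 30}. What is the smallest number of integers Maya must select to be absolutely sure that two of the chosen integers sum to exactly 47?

A set avoiding the sum 47 can contain at most one of each pair {x, 47−x}, plus the 2 elements whose complement lies outside the range.
The integers 15, …, 23 (9 of them) are such a set: any two sum to at least 15+16 = 31 and at most 22+23 = 45 < 47.
Pigeonhole: any 10th integer completes one of the 7 pairs, so 10 choices force a sum of 47.

10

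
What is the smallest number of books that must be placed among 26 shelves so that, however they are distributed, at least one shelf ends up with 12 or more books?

287

With 286 books one could put exactly 11 in each of the 26 shelves, and no shelf would reach 12.
Pigeonhole: one more book must land in a shelf that already has 11, giving it 12.
So 26 × 11 + 1 = 287 books are required.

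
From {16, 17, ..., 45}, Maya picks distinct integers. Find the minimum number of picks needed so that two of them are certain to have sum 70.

21

Two chosen integers sum to 70 exactly when both halves of some pair {x, 70−x} with 25 ≤ x ≤ 70−x ≤ 45 are chosen — 10 such pairs.
The remaining 10 elements (those with no distinct partner in range) can never complete a 70-sum, so the worst case takes all of them and one from each pair: 10 + 10 = 20.
By pigeonhole, the 21st integer has to be the second member of some pair, so 20 + 1 = 21.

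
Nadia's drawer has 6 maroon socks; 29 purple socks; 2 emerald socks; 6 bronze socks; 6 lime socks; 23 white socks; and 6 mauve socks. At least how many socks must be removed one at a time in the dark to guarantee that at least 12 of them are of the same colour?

The 7 colours are the holes; the socks drawn are the pigeons.
To avoid 12 of any one colour, the worst case takes at most 11 of each colour, or every sock of a colour that has fewer than 11.
That gives 6 + 11 + 2 + 6 + 6 + 11 + 6 = 48 socks with no colour reaching 12.
The next sock forces some colour to 12, so 48 + 1 = 49.

49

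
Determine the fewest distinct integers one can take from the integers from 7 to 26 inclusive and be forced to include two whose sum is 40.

15

Two chosen integers sum to 40 exactly when both halves of some pair {x, 40−x} with 14 ≤ x ≤ 40−x ≤ 26 are chosen — 6 such pairs.
The remaining 8 elements (those with no distinct partner in range) can never complete a 40-sum, so the worst case takes all of them and one from each pair: 8 + 6 = 14.
By pigeonhole, the 15th integer has to be the second member of some pair, so 14 + 1 = 15.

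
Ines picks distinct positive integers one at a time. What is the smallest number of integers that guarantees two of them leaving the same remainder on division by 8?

9

By pigeonhole, the 8 residue classes mod 8 are the pigeonholes.
With 8 integers one could put 1 in each residue class and have no class reach 2.
The 9th integer pushes some class to 2, so 8·1 + 1 = 9.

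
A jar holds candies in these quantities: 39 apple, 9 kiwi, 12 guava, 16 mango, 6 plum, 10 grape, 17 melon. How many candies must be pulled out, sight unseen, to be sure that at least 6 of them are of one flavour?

The 7 flavours are the holes; the candies drawn are the pigeons.
To avoid 6 of any one flavour, the worst case takes at most 5 of each flavour.
That gives 5 + 5 + 5 + 5 + 5 + 5 + 5 = 35 candies with no flavour reaching 6.
The next candy forces some flavour to 6, so 35 + 1 = 36.

36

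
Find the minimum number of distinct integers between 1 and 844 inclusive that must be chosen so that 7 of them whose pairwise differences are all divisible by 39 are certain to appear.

235

Integers whose pairwise differences are multiples of 39 are exactly those sharing a remainder mod 39. The 39 residue classes mod 39 are the pigeonholes.
With 234 integers one could put 6 in each residue class and have no class reach 7.
The 235th integer pushes some class to 7, so 39·6 + 1 = 235.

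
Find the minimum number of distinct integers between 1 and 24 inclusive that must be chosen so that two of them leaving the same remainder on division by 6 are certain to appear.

The 6 residue classes mod 6 are the pigeonholes.
With 6 integers one could put 1 in each residue class and have no class reach 2.
The 7th integer pushes some class to 2, so 6·1 + 1 = 7.

7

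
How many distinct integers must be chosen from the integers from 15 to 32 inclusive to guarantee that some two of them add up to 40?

Group the elements by complementary pair {x, 40−x}: {15,25}, {16,24}, {17,23}, …, giving 5 two-element pairs; the single value 20 (it cannot pair with itself since the integers are distinct); and 7 integers whose partner 40−x falls outside [15,32].
Treating each of those 13 groups as a pigeonhole, one can pick one integer per group — 13 integers — with no two summing to 40.
The 14th integer lands in an occupied pair, forcing a sum of 40.

14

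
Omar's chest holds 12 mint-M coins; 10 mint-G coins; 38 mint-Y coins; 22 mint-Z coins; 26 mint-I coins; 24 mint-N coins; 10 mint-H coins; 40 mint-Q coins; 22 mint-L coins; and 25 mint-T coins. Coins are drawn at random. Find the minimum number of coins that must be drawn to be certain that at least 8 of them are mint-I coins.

211

In the worst case for collecting mint-I coins, every non-mint-I coin comes out first.
There are 12 + 10 + 38 + 22 + 24 + 10 + 40 + 22 + 25 = 203 non-mint-I coins altogether.
After those, each further coin must be mint-I, so 203 + 8 = 211 draws guarantee 8 mint-I coins.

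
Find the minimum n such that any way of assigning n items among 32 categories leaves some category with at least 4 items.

97

With 96 items one could put exactly 3 in each of the 32 categories, and no category would reach 4.
By the pigeonhole principle, one more item must land in a category that already has 3, giving it 4.
So 32 × 3 + 1 = 97 items are required.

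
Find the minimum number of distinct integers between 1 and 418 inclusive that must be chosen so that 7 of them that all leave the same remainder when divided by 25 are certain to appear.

Pigeonhole: the 25 residue classes mod 25 are the pigeonholes.
With 150 integers one could put 6 in each residue class and have no class reach 7.
The 151st integer pushes some class to 7, so 25·6 + 1 = 151.

151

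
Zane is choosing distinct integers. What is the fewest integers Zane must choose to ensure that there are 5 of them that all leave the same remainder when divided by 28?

113

By pigeonhole, the 28 residue classes mod 28 are the pigeonholes.
With 112 integers one could put 4 in each residue class and have no class reach 5.
The 113th integer pushes some class to 5, so 28·4 + 1 = 113.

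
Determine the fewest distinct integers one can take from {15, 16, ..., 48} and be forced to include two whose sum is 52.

24

Two chosen integers sum to 52 exactly when both halves of some pair {x, 52−x} with 15 ≤ x ≤ 52−x ≤ 37 are chosen — 11 such pairs.
The remaining 12 elements (those with no distinct partner in range) can never complete a 52-sum, so the worst case takes all of them and one from each pair: 12 + 11 = 23.
The 24th integer has to be the second member of some pair, so 23 + 1 = 24.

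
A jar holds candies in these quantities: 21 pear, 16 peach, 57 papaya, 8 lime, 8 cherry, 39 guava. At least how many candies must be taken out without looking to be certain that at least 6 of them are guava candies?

116

In the worst case for collecting guava candies, every non-guava candy comes out first.
There are 21 + 16 + 57 + 8 + 8 = 110 non-guava candies altogether.
After those, each further candy must be guava, so 110 + 6 = 116 draws guarantee 6 guava candies.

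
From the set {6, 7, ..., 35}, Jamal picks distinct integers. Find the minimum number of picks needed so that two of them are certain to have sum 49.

20

Group the elements by complementary pair {x, 49−x}: {14,35}, {15,34}, {16,33}, …, giving 11 two-element pairs and 8 integers whose partner 49−x falls outside [6,35].
By pigeonhole, treating each of those 19 groups as a pigeonhole, one can pick one integer per group — 19 integers — with no two summing to 49.
The 20th integer lands in an occupied pair, forcing a sum of 49.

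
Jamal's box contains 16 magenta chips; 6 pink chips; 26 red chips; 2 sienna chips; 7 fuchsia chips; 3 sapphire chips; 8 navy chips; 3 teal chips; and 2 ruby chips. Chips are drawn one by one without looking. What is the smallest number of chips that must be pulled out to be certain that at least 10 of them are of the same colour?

50

By the pigeonhole principle, put each drawn chip into a box by colour. The largest draw with every box below 10 takes min(count, 9) from each colour; colours with fewer than 9 contribute all they have.
Σ min(cᵢ, 9) = 9 + 6 + 9 + 2 + 7 + 3 + 8 + 3 + 2 = 49.
Draw number 49 + 1 = 50 must push one box to 10.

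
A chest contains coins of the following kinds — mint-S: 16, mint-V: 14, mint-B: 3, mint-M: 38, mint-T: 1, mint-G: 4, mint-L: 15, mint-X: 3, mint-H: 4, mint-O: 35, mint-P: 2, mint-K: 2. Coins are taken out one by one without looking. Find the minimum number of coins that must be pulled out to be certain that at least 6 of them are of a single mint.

45

By pigeonhole, put each drawn coin into a box by mint. The largest draw with every box below 6 takes min(count, 5) from each mint; mints with fewer than 5 contribute all they have.
Σ min(cᵢ, 5) = 5 + 5 + 3 + 5 + 1 + 4 + 5 + 3 + 4 + 5 + 2 + 2 = 44.
Draw number 44 + 1 = 45 must push one box to 6.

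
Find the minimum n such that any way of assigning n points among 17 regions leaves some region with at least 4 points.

With 51 points one could put exactly 3 in each of the 17 regions, and no region would reach 4.
By the pigeonhole principle, one more point must land in a region that already has 3, giving it 4.
So 17 × 3 + 1 = 52 points are required.

52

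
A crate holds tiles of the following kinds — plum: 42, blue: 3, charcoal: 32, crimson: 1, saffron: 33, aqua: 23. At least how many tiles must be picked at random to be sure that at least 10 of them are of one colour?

An adversary could hand out at most 9 tiles per colour (blue, crimson run out sooner): 9 + 3 + 9 + 1 + 9 + 9 = 40 tiles and still no colour has 10.
One more tile lands in a colour already at 9, so 41 draws are enough and 40 are not.

41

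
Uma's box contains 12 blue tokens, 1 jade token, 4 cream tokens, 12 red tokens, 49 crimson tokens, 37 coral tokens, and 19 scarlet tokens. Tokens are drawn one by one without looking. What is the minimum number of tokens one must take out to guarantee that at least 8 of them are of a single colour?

The 7 colours are the holes; the tokens drawn are the pigeons.
To avoid 8 of any one colour, the worst case takes at most 7 of each colour, or every token of a colour that has fewer than 7.
That gives 7 + 1 + 4 + 7 + 7 + 7 + 7 = 40 tokens with no colour reaching 8.
The next token forces some colour to 8, so 40 + 1 = 41.

41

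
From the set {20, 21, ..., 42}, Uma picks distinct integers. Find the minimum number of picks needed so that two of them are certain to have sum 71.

Group the elements by complementary pair {x, 71−x}: {29,42}, {30,41}, {31,40}, …, giving 7 two-element pairs and 9 integers whose partner 71−x falls outside [20,42].
Treating each of those 16 groups as a pigeonhole, one can pick one integer per group — 16 integers — with no two summing to 71.
The 17th integer lands in an occupied pair, forcing a sum of 71.

17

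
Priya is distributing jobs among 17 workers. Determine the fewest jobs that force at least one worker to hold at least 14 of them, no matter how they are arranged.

222

With 221 jobs one could put exactly 13 in each of the 17 workers, and no worker would reach 14.
By pigeonhole, one more job must land in a worker that already has 13, giving it 14.
So 17 × 13 + 1 = 222 jobs are required.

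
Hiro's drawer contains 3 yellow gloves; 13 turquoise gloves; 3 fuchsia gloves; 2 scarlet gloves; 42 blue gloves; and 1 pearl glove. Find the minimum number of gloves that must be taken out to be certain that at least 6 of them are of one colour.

Put each drawn glove into a box by colour. The largest draw with every box below 6 takes min(count, 5) from each colour; colours with fewer than 5 contribute all they have.
Σ min(cᵢ, 5) = 3 + 5 + 3 + 2 + 5 + 1 = 19.
Draw number 19 + 1 = 20 must push one box to 6.

20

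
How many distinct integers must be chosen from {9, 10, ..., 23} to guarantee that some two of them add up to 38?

Group the elements by complementary pair {x, 38−x}: {15,23}, {16,22}, {17,21}, …, giving 4 two-element pairs, the single value 19 (it cannot pair with itself since the integers are distinct), and 6 integers whose partner 38−x falls outside [9,23].
By the pigeonhole principle, treating each of those 11 groups as a pigeonhole, one can pick one integer per group — 11 integers — with no two summing to 38.
The 12th integer lands in an occupied pair, forcing a sum of 38.

12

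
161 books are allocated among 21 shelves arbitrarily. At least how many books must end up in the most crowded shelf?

8

By pigeonhole, the 21 shelves are the holes and the 161 books are the pigeons.
If every shelf held at most 7 books, the total would be at most 21 × 7 = 147, which is less than 161.
So some shelf holds at least ⌈161/21⌉ = 8 books.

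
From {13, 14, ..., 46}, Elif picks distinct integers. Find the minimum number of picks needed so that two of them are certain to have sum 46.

25

Group the elements by complementary pair {x, 46−x}: {13,33}, {14,32}, {15,31}, …, giving 10 two-element pairs, the single value 23 (it cannot pair with itself since the integers are distinct), and 13 integers whose partner 46−x falls outside [13,46].
By pigeonhole, treating each of those 24 groups as a pigeonhole, one can pick one integer per group — 24 integers — with no two summing to 46.
The 25th integer lands in an occupied pair, forcing a sum of 46.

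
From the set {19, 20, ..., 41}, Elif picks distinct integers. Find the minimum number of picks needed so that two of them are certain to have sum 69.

17

Group the elements by complementary pair {x, 69−x}: {28,41}, {29,40}, {30,39}, …, giving 7 two-element pairs and 9 integers whose partner 69−x falls outside [19,41].
Pigeonhole: treating each of those 16 groups as a pigeonhole, one can pick one integer per group — 16 integers — with no two summing to 69.
The 17th integer lands in an occupied pair, forcing a sum of 69.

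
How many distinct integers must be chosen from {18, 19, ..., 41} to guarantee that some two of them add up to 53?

16

Group the elements by complementary pair {x, 53−x}: {18,35}, {19,34}, {20,33}, …, giving 9 two-element pairs and 6 integers whose partner 53−x falls outside [18,41].
Pigeonhole: treating each of those 15 groups as a pigeonhole, one can pick one integer per group — 15 integers — with no two summing to 53.
The 16th integer lands in an occupied pair, forcing a sum of 53.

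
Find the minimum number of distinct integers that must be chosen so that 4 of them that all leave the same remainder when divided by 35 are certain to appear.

106

The 35 residue classes mod 35 are the pigeonholes.
With 105 integers one could put 3 in each residue class and have no class reach 4.
The 106th integer pushes some class to 4, so 35·3 + 1 = 106.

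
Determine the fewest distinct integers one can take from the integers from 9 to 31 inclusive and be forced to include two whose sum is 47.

16

Two chosen integers sum to 47 exactly when both halves of some pair {x, 47−x} with 16 ≤ x ≤ 47−x ≤ 31 are chosen — 8 such pairs.
The remaining 7 elements (those with no distinct partner in range) can never complete a 47-sum, so the worst case takes all of them and one from each pair: 7 + 8 = 15.
Pigeonhole: the 16th integer has to be the second member of some pair, so 15 + 1 = 16.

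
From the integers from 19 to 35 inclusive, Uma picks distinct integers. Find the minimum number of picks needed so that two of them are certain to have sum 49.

Group the elements by complementary pair {x, 49−x}: {19,30}, {20,29}, {21,28}, …, giving 6 two-element pairs and 5 integers whose partner 49−x falls outside [19,35].
By the pigeonhole principle, treating each of those 11 groups as a pigeonhole, one can pick one integer per group — 11 integers — with no two summing to 49.
The 12th integer lands in an occupied pair, forcing a sum of 49.

12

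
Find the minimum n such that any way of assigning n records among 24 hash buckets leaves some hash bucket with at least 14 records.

With 312 records one could put exactly 13 in each of the 24 hash buckets, and no hash bucket would reach 14.
One more record must land in a hash bucket that already has 13, giving it 14.
So 24 × 13 + 1 = 313 records are required.

313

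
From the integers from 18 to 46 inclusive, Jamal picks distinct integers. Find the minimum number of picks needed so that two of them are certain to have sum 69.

18

Group the elements by complementary pair {x, 69−x}: {23,46}, {24,45}, {25,44}, …, giving 12 two-element pairs and 5 integers whose partner 69−x falls outside [18,46].
Treating each of those 17 groups as a pigeonhole, one can pick one integer per group — 17 integers — with no two summing to 69.
The 18th integer lands in an occupied pair, forcing a sum of 69.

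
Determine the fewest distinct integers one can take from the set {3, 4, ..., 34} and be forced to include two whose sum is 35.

A set avoiding the sum 35 can contain at most one of each pair {x, 35−x}, plus the 2 elements whose complement lies outside the range.
The integers 18, …, 34 (17 of them) are such a set: any two sum to at least 18+19 = 37 > 35.
Any 18th integer completes one of the 15 pairs, so 18 choices force a sum of 35.

18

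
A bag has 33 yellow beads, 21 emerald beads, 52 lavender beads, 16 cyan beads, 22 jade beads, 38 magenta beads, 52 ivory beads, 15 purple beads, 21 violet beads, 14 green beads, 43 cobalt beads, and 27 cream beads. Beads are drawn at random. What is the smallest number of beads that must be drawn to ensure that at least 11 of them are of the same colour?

121

The 12 colours are the holes; the beads drawn are the pigeons.
To avoid 11 of any one colour, the worst case takes at most 10 of each colour.
That gives 10 + 10 + 10 + 10 + 10 + 10 + 10 + 10 + 10 + 10 + 10 + 10 = 120 beads with no colour reaching 11.
The next bead forces some colour to 11, so 120 + 1 = 121.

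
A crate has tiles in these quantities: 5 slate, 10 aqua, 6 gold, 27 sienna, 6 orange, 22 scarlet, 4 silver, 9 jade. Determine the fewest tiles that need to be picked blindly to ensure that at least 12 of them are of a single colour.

An adversary could hand out at most 11 tiles per colour (6 colours run out sooner): 5 + 10 + 6 + 11 + 6 + 11 + 4 + 9 = 62 tiles and still no colour has 12.
By the pigeonhole principle, one more tile lands in a colour already at 11, so 63 draws are enough and 62 are not.

63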